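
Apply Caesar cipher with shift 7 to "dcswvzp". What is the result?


Caesar cipher: shift "dcswvzp" by 7
  'd' (pos 3) + 7 = pos 10 = 'k'
  'c' (pos 2) + 7 = pos 9 = 'j'
  's' (pos 18) + 7 = pos 25 = 'z'
  'w' (pos 22) + 7 = pos 3 = 'd'
  'v' (pos 21) + 7 = pos 2 = 'c'
  'z' (pos 25) + 7 = pos 6 = 'g'
  'p' (pos 15) + 7 = pos 22 = 'w'
Result: kjzdcgw

kjzdcgw


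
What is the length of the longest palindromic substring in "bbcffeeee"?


Input: "bbcffeeee"
Checking substrings for palindromes:
  [5:9] "eeee" (len 4) => palindrome
  [5:8] "eee" (len 3) => palindrome
  [6:9] "eee" (len 3) => palindrome
  [0:2] "bb" (len 2) => palindrome
  [3:5] "ff" (len 2) => palindrome
  [5:7] "ee" (len 2) => palindrome
Longest palindromic substring: "eeee" with length 4

4


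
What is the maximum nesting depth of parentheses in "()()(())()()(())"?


Input: "()()(())()()(())"
Tracking depth:
  Position 0 '(': depth becomes 1
  Position 1 ')': depth becomes 0
  Position 2 '(': depth becomes 1
  Position 3 ')': depth becomes 0
  Position 4 '(': depth becomes 1
  Position 5 '(': depth becomes 2
  Position 6 ')': depth becomes 1
  Position 7 ')': depth becomes 0
  Position 8 '(': depth becomes 1
  Position 9 ')': depth becomes 0
  Position 10 '(': depth becomes 1
  Position 11 ')': depth becomes 0
  Position 12 '(': depth becomes 1
  Position 13 '(': depth becomes 2
  Position 14 ')': depth becomes 1
  Position 15 ')': depth becomes 0
Maximum depth reached: 2

2


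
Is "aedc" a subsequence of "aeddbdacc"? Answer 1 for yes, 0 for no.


Check if "aedc" is a subsequence of "aeddbdacc"
Greedy scan:
  Position 0 ('a'): matches sub[0] = 'a'
  Position 1 ('e'): matches sub[1] = 'e'
  Position 2 ('d'): matches sub[2] = 'd'
  Position 3 ('d'): no match needed
  Position 4 ('b'): no match needed
  Position 5 ('d'): no match needed
  Position 6 ('a'): no match needed
  Position 7 ('c'): matches sub[3] = 'c'
  Position 8 ('c'): no match needed
All 4 characters matched => is a subsequence

1


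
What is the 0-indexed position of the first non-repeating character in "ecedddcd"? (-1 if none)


Input: ecedddcd
Character frequencies:
  'c': 2
  'd': 4
  'e': 2
Scanning left to right for freq == 1:
  Position 0 ('e'): freq=2, skip
  Position 1 ('c'): freq=2, skip
  Position 2 ('e'): freq=2, skip
  Position 3 ('d'): freq=4, skip
  Position 4 ('d'): freq=4, skip
  Position 5 ('d'): freq=4, skip
  Position 6 ('c'): freq=2, skip
  Position 7 ('d'): freq=4, skip
  No unique character found => answer = -1

-1


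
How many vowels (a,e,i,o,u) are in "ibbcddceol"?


Input: ibbcddceol
Checking each character:
  'i' at position 0: vowel (running total: 1)
  'b' at position 1: consonant
  'b' at position 2: consonant
  'c' at position 3: consonant
  'd' at position 4: consonant
  'd' at position 5: consonant
  'c' at position 6: consonant
  'e' at position 7: vowel (running total: 2)
  'o' at position 8: vowel (running total: 3)
  'l' at position 9: consonant
Total vowels: 3

3


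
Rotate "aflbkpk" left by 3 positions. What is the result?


Input: "aflbkpk", rotate left by 3
First 3 characters: "afl"
Remaining characters: "bkpk"
Concatenate remaining + first: "bkpk" + "afl" = "bkpkafl"

bkpkafl


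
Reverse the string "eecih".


Input: eecih
Reading characters right to left:
  Position 4: 'h'
  Position 3: 'i'
  Position 2: 'c'
  Position 1: 'e'
  Position 0: 'e'
Reversed: hicee

hicee


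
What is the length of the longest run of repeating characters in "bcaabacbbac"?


Input: "bcaabacbbac"
Scanning for longest run:
  Position 1 ('c'): new char, reset run to 1
  Position 2 ('a'): new char, reset run to 1
  Position 3 ('a'): continues run of 'a', length=2
  Position 4 ('b'): new char, reset run to 1
  Position 5 ('a'): new char, reset run to 1
  Position 6 ('c'): new char, reset run to 1
  Position 7 ('b'): new char, reset run to 1
  Position 8 ('b'): continues run of 'b', length=2
  Position 9 ('a'): new char, reset run to 1
  Position 10 ('c'): new char, reset run to 1
Longest run: 'a' with length 2

2


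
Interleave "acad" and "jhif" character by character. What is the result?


Interleaving "acad" and "jhif":
  Position 0: 'a' from first, 'j' from second => "aj"
  Position 1: 'c' from first, 'h' from second => "ch"
  Position 2: 'a' from first, 'i' from second => "ai"
  Position 3: 'd' from first, 'f' from second => "df"
Result: ajchaidf

ajchaidf


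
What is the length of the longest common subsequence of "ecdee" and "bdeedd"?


LCS of "ecdee" and "bdeedd"
DP table:
           b    d    e    e    d    d
      0    0    0    0    0    0    0
  e   0    0    0    1    1    1    1
  c   0    0    0    1    1    1    1
  d   0    0    1    1    1    2    2
  e   0    0    1    2    2    2    2
  e   0    0    1    2    3    3    3
LCS length = dp[5][6] = 3

3


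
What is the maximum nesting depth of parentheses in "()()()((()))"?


Input: "()()()((()))"
Tracking depth:
  Position 0 '(': depth becomes 1
  Position 1 ')': depth becomes 0
  Position 2 '(': depth becomes 1
  Position 3 ')': depth becomes 0
  Position 4 '(': depth becomes 1
  Position 5 ')': depth becomes 0
  Position 6 '(': depth becomes 1
  Position 7 '(': depth becomes 2
  Position 8 '(': depth becomes 3
  Position 9 ')': depth becomes 2
  Position 10 ')': depth becomes 1
  Position 11 ')': depth becomes 0
Maximum depth reached: 3

3


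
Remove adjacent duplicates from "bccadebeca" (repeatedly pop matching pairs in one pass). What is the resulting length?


Input: bccadebeca
Stack-based adjacent duplicate removal:
  Read 'b': push. Stack: b
  Read 'c': push. Stack: bc
  Read 'c': matches stack top 'c' => pop. Stack: b
  Read 'a': push. Stack: ba
  Read 'd': push. Stack: bad
  Read 'e': push. Stack: bade
  Read 'b': push. Stack: badeb
  Read 'e': push. Stack: badebe
  Read 'c': push. Stack: badebec
  Read 'a': push. Stack: badebeca
Final stack: "badebeca" (length 8)

8


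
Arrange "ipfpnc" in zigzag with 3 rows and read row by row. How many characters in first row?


Zigzag "ipfpnc" into 3 rows:
Placing characters:
  'i' => row 0
  'p' => row 1
  'f' => row 2
  'p' => row 1
  'n' => row 0
  'c' => row 1
Rows:
  Row 0: "in"
  Row 1: "ppc"
  Row 2: "f"
First row length: 2

2


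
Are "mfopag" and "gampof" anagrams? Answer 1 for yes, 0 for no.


Strings: "mfopag", "gampof"
Sorted first:  afgmop
Sorted second: afgmop
Sorted forms match => anagrams

1


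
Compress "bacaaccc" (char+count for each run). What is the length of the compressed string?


Input: bacaaccc
Runs:
  'b' x 1 => "b1"
  'a' x 1 => "a1"
  'c' x 1 => "c1"
  'a' x 2 => "a2"
  'c' x 3 => "c3"
Compressed: "b1a1c1a2c3"
Compressed length: 10

10


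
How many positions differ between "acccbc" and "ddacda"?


Comparing "acccbc" and "ddacda" position by position:
  Position 0: 'a' vs 'd' => DIFFER
  Position 1: 'c' vs 'd' => DIFFER
  Position 2: 'c' vs 'a' => DIFFER
  Position 3: 'c' vs 'c' => same
  Position 4: 'b' vs 'd' => DIFFER
  Position 5: 'c' vs 'a' => DIFFER
Positions that differ: 5

5


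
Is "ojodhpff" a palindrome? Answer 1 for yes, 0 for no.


Input: ojodhpff
Reversed: ffphdojo
  Compare pos 0 ('o') with pos 7 ('f'): MISMATCH
  Compare pos 1 ('j') with pos 6 ('f'): MISMATCH
  Compare pos 2 ('o') with pos 5 ('p'): MISMATCH
  Compare pos 3 ('d') with pos 4 ('h'): MISMATCH
Result: not a palindrome

0


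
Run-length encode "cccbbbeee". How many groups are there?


Input: cccbbbeee
Scanning for consecutive runs:
  Group 1: 'c' x 3 (positions 0-2)
  Group 2: 'b' x 3 (positions 3-5)
  Group 3: 'e' x 3 (positions 6-8)
Total groups: 3

3


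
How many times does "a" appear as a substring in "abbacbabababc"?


Searching for "a" in "abbacbabababc"
Scanning each position:
  Position 0: "a" => MATCH
  Position 1: "b" => no
  Position 2: "b" => no
  Position 3: "a" => MATCH
  Position 4: "c" => no
  Position 5: "b" => no
  Position 6: "a" => MATCH
  Position 7: "b" => no
  Position 8: "a" => MATCH
  Position 9: "b" => no
  Position 10: "a" => MATCH
  Position 11: "b" => no
  Position 12: "c" => no
Total occurrences: 5

5


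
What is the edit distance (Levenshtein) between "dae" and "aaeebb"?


Computing edit distance: "dae" -> "aaeebb"
DP table:
           a    a    e    e    b    b
      0    1    2    3    4    5    6
  d   1    1    2    3    4    5    6
  a   2    1    1    2    3    4    5
  e   3    2    2    1    2    3    4
Edit distance = dp[3][6] = 4

4


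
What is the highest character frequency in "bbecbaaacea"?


Input: bbecbaaacea
Character counts:
  'a': 4
  'b': 3
  'c': 2
  'e': 2
Maximum frequency: 4

4


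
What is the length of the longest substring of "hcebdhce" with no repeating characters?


Input: "hcebdhce"
Sliding window (track last position of each char):
  Position 0 ('h'): window [0,0] length 1 -- new best
  Position 1 ('c'): window [0,1] length 2 -- new best
  Position 2 ('e'): window [0,2] length 3 -- new best
  Position 3 ('b'): window [0,3] length 4 -- new best
  Position 4 ('d'): window [0,4] length 5 -- new best
  Position 5 ('h'): repeat (last at 0), move window start to 1
  Position 5 ('h'): window [1,5] length 5
  Position 6 ('c'): repeat (last at 1), move window start to 2
  Position 6 ('c'): window [2,6] length 5
  Position 7 ('e'): repeat (last at 2), move window start to 3
  Position 7 ('e'): window [3,7] length 5
Longest substring with no repeats: "hcebd" with length 5

5


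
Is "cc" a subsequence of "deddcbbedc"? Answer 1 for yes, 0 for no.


Check if "cc" is a subsequence of "deddcbbedc"
Greedy scan:
  Position 0 ('d'): no match needed
  Position 1 ('e'): no match needed
  Position 2 ('d'): no match needed
  Position 3 ('d'): no match needed
  Position 4 ('c'): matches sub[0] = 'c'
  Position 5 ('b'): no match needed
  Position 6 ('b'): no match needed
  Position 7 ('e'): no match needed
  Position 8 ('d'): no match needed
  Position 9 ('c'): matches sub[1] = 'c'
All 2 characters matched => is a subsequence

1


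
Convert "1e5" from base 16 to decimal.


Input: "1e5" in base 16
Positional expansion:
  Digit '1' (value 1) x 16^2 = 256
  Digit 'e' (value 14) x 16^1 = 224
  Digit '5' (value 5) x 16^0 = 5
Sum = 485

485


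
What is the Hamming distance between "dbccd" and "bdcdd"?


Comparing "dbccd" and "bdcdd" position by position:
  Position 0: 'd' vs 'b' => differ
  Position 1: 'b' vs 'd' => differ
  Position 2: 'c' vs 'c' => same
  Position 3: 'c' vs 'd' => differ
  Position 4: 'd' vs 'd' => same
Total differences (Hamming distance): 3

3


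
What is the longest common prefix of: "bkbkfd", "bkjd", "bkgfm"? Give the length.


Words: bkbkfd, bkjd, bkgfm
  Position 0: all 'b' => match
  Position 1: all 'k' => match
  Position 2: ('b', 'j', 'g') => mismatch, stop
LCP = "bk" (length 2)

2


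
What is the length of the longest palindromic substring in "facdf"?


Input: "facdf"
Checking substrings for palindromes:
  No multi-char palindromic substrings found
Longest palindromic substring: "f" with length 1

1


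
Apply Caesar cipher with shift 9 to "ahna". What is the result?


Caesar cipher: shift "ahna" by 9
  'a' (pos 0) + 9 = pos 9 = 'j'
  'h' (pos 7) + 9 = pos 16 = 'q'
  'n' (pos 13) + 9 = pos 22 = 'w'
  'a' (pos 0) + 9 = pos 9 = 'j'
Result: jqwj

jqwj


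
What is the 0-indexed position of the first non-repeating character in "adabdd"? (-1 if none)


Input: adabdd
Character frequencies:
  'a': 2
  'b': 1
  'd': 3
Scanning left to right for freq == 1:
  Position 0 ('a'): freq=2, skip
  Position 1 ('d'): freq=3, skip
  Position 2 ('a'): freq=2, skip
  Position 3 ('b'): unique! => answer = 3

3


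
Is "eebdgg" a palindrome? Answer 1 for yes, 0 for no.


Input: eebdgg
Reversed: ggdbee
  Compare pos 0 ('e') with pos 5 ('g'): MISMATCH
  Compare pos 1 ('e') with pos 4 ('g'): MISMATCH
  Compare pos 2 ('b') with pos 3 ('d'): MISMATCH
Result: not a palindrome

0


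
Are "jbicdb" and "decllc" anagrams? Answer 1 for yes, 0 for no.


Strings: "jbicdb", "decllc"
Sorted first:  bbcdij
Sorted second: ccdell
Differ at position 0: 'b' vs 'c' => not anagrams

0


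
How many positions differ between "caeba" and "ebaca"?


Comparing "caeba" and "ebaca" position by position:
  Position 0: 'c' vs 'e' => DIFFER
  Position 1: 'a' vs 'b' => DIFFER
  Position 2: 'e' vs 'a' => DIFFER
  Position 3: 'b' vs 'c' => DIFFER
  Position 4: 'a' vs 'a' => same
Positions that differ: 4

4


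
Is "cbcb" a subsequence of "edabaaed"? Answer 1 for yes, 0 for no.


Check if "cbcb" is a subsequence of "edabaaed"
Greedy scan:
  Position 0 ('e'): no match needed
  Position 1 ('d'): no match needed
  Position 2 ('a'): no match needed
  Position 3 ('b'): no match needed
  Position 4 ('a'): no match needed
  Position 5 ('a'): no match needed
  Position 6 ('e'): no match needed
  Position 7 ('d'): no match needed
Only matched 0/4 characters => not a subsequence

0


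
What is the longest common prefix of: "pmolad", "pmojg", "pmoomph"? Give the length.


Words: pmolad, pmojg, pmoomph
  Position 0: all 'p' => match
  Position 1: all 'm' => match
  Position 2: all 'o' => match
  Position 3: ('l', 'j', 'o') => mismatch, stop
LCP = "pmo" (length 3)

3


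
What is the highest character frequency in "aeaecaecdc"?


Input: aeaecaecdc
Character counts:
  'a': 3
  'c': 3
  'd': 1
  'e': 3
Maximum frequency: 3

3


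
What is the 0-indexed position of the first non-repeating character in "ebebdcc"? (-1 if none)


Input: ebebdcc
Character frequencies:
  'b': 2
  'c': 2
  'd': 1
  'e': 2
Scanning left to right for freq == 1:
  Position 0 ('e'): freq=2, skip
  Position 1 ('b'): freq=2, skip
  Position 2 ('e'): freq=2, skip
  Position 3 ('b'): freq=2, skip
  Position 4 ('d'): unique! => answer = 4

4


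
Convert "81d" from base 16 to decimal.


Input: "81d" in base 16
Positional expansion:
  Digit '8' (value 8) x 16^2 = 2048
  Digit '1' (value 1) x 16^1 = 16
  Digit 'd' (value 13) x 16^0 = 13
Sum = 2077

2077


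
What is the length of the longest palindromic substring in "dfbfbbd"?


Input: "dfbfbbd"
Checking substrings for palindromes:
  [1:4] "fbf" (len 3) => palindrome
  [2:5] "bfb" (len 3) => palindrome
  [4:6] "bb" (len 2) => palindrome
Longest palindromic substring: "fbf" with length 3

3


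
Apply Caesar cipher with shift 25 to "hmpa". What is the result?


Caesar cipher: shift "hmpa" by 25
  'h' (pos 7) + 25 = pos 6 = 'g'
  'm' (pos 12) + 25 = pos 11 = 'l'
  'p' (pos 15) + 25 = pos 14 = 'o'
  'a' (pos 0) + 25 = pos 25 = 'z'
Result: gloz

gloz


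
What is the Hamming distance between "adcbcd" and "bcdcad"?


Comparing "adcbcd" and "bcdcad" position by position:
  Position 0: 'a' vs 'b' => differ
  Position 1: 'd' vs 'c' => differ
  Position 2: 'c' vs 'd' => differ
  Position 3: 'b' vs 'c' => differ
  Position 4: 'c' vs 'a' => differ
  Position 5: 'd' vs 'd' => same
Total differences (Hamming distance): 5

5


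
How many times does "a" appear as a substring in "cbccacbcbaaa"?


Searching for "a" in "cbccacbcbaaa"
Scanning each position:
  Position 0: "c" => no
  Position 1: "b" => no
  Position 2: "c" => no
  Position 3: "c" => no
  Position 4: "a" => MATCH
  Position 5: "c" => no
  Position 6: "b" => no
  Position 7: "c" => no
  Position 8: "b" => no
  Position 9: "a" => MATCH
  Position 10: "a" => MATCH
  Position 11: "a" => MATCH
Total occurrences: 4

4


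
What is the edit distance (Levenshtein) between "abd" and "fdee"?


Computing edit distance: "abd" -> "fdee"
DP table:
           f    d    e    e
      0    1    2    3    4
  a   1    1    2    3    4
  b   2    2    2    3    4
  d   3    3    2    3    4
Edit distance = dp[3][4] = 4

4


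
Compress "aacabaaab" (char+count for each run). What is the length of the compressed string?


Input: aacabaaab
Runs:
  'a' x 2 => "a2"
  'c' x 1 => "c1"
  'a' x 1 => "a1"
  'b' x 1 => "b1"
  'a' x 3 => "a3"
  'b' x 1 => "b1"
Compressed: "a2c1a1b1a3b1"
Compressed length: 12

12


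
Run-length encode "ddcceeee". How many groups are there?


Input: ddcceeee
Scanning for consecutive runs:
  Group 1: 'd' x 2 (positions 0-1)
  Group 2: 'c' x 2 (positions 2-3)
  Group 3: 'e' x 4 (positions 4-7)
Total groups: 3

3


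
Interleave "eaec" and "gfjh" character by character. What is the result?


Interleaving "eaec" and "gfjh":
  Position 0: 'e' from first, 'g' from second => "eg"
  Position 1: 'a' from first, 'f' from second => "af"
  Position 2: 'e' from first, 'j' from second => "ej"
  Position 3: 'c' from first, 'h' from second => "ch"
Result: egafejch

egafejch


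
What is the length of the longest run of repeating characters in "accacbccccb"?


Input: "accacbccccb"
Scanning for longest run:
  Position 1 ('c'): new char, reset run to 1
  Position 2 ('c'): continues run of 'c', length=2
  Position 3 ('a'): new char, reset run to 1
  Position 4 ('c'): new char, reset run to 1
  Position 5 ('b'): new char, reset run to 1
  Position 6 ('c'): new char, reset run to 1
  Position 7 ('c'): continues run of 'c', length=2
  Position 8 ('c'): continues run of 'c', length=3
  Position 9 ('c'): continues run of 'c', length=4
  Position 10 ('b'): new char, reset run to 1
Longest run: 'c' with length 4

4


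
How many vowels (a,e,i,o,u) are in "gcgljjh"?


Input: gcgljjh
Checking each character:
  'g' at position 0: consonant
  'c' at position 1: consonant
  'g' at position 2: consonant
  'l' at position 3: consonant
  'j' at position 4: consonant
  'j' at position 5: consonant
  'h' at position 6: consonant
Total vowels: 0

0


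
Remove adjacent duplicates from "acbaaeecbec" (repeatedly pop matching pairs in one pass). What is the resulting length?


Input: acbaaeecbec
Stack-based adjacent duplicate removal:
  Read 'a': push. Stack: a
  Read 'c': push. Stack: ac
  Read 'b': push. Stack: acb
  Read 'a': push. Stack: acba
  Read 'a': matches stack top 'a' => pop. Stack: acb
  Read 'e': push. Stack: acbe
  Read 'e': matches stack top 'e' => pop. Stack: acb
  Read 'c': push. Stack: acbc
  Read 'b': push. Stack: acbcb
  Read 'e': push. Stack: acbcbe
  Read 'c': push. Stack: acbcbec
Final stack: "acbcbec" (length 7)

7


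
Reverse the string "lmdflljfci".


Input: lmdflljfci
Reading characters right to left:
  Position 9: 'i'
  Position 8: 'c'
  Position 7: 'f'
  Position 6: 'j'
  Position 5: 'l'
  Position 4: 'l'
  Position 3: 'f'
  Position 2: 'd'
  Position 1: 'm'
  Position 0: 'l'
Reversed: icfjllfdml

icfjllfdml


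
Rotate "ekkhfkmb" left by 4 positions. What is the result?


Input: "ekkhfkmb", rotate left by 4
First 4 characters: "ekkh"
Remaining characters: "fkmb"
Concatenate remaining + first: "fkmb" + "ekkh" = "fkmbekkh"

fkmbekkh


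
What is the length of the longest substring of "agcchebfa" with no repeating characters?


Input: "agcchebfa"
Sliding window (track last position of each char):
  Position 0 ('a'): window [0,0] length 1 -- new best
  Position 1 ('g'): window [0,1] length 2 -- new best
  Position 2 ('c'): window [0,2] length 3 -- new best
  Position 3 ('c'): repeat (last at 2), move window start to 3
  Position 3 ('c'): window [3,3] length 1
  Position 4 ('h'): window [3,4] length 2
  Position 5 ('e'): window [3,5] length 3
  Position 6 ('b'): window [3,6] length 4 -- new best
  Position 7 ('f'): window [3,7] length 5 -- new best
  Position 8 ('a'): window [3,8] length 6 -- new best
Longest substring with no repeats: "chebfa" with length 6

6


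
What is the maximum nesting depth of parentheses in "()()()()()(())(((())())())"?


Input: "()()()()()(())(((())())())"
Tracking depth:
  Position 0 '(': depth becomes 1
  Position 1 ')': depth becomes 0
  Position 2 '(': depth becomes 1
  Position 3 ')': depth becomes 0
  Position 4 '(': depth becomes 1
  Position 5 ')': depth becomes 0
  Position 6 '(': depth becomes 1
  Position 7 ')': depth becomes 0
  Position 8 '(': depth becomes 1
  Position 9 ')': depth becomes 0
  Position 10 '(': depth becomes 1
  Position 11 '(': depth becomes 2
  Position 12 ')': depth becomes 1
  Position 13 ')': depth becomes 0
  Position 14 '(': depth becomes 1
  Position 15 '(': depth becomes 2
  Position 16 '(': depth becomes 3
  Position 17 '(': depth becomes 4
  Position 18 ')': depth becomes 3
  Position 19 ')': depth becomes 2
  Position 20 '(': depth becomes 3
  Position 21 ')': depth becomes 2
  Position 22 ')': depth becomes 1
  Position 23 '(': depth becomes 2
  Position 24 ')': depth becomes 1
  Position 25 ')': depth becomes 0
Maximum depth reached: 4

4


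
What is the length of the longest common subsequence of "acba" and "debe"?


LCS of "acba" and "debe"
DP table:
           d    e    b    e
      0    0    0    0    0
  a   0    0    0    0    0
  c   0    0    0    0    0
  b   0    0    0    1    1
  a   0    0    0    1    1
LCS length = dp[4][4] = 1

1


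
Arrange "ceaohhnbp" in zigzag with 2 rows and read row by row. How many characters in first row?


Zigzag "ceaohhnbp" into 2 rows:
Placing characters:
  'c' => row 0
  'e' => row 1
  'a' => row 0
  'o' => row 1
  'h' => row 0
  'h' => row 1
  'n' => row 0
  'b' => row 1
  'p' => row 0
Rows:
  Row 0: "cahnp"
  Row 1: "eohb"
First row length: 5

5


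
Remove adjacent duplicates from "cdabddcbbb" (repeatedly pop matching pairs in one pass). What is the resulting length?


Input: cdabddcbbb
Stack-based adjacent duplicate removal:
  Read 'c': push. Stack: c
  Read 'd': push. Stack: cd
  Read 'a': push. Stack: cda
  Read 'b': push. Stack: cdab
  Read 'd': push. Stack: cdabd
  Read 'd': matches stack top 'd' => pop. Stack: cdab
  Read 'c': push. Stack: cdabc
  Read 'b': push. Stack: cdabcb
  Read 'b': matches stack top 'b' => pop. Stack: cdabc
  Read 'b': push. Stack: cdabcb
Final stack: "cdabcb" (length 6)

6


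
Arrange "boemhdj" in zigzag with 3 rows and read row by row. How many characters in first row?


Zigzag "boemhdj" into 3 rows:
Placing characters:
  'b' => row 0
  'o' => row 1
  'e' => row 2
  'm' => row 1
  'h' => row 0
  'd' => row 1
  'j' => row 2
Rows:
  Row 0: "bh"
  Row 1: "omd"
  Row 2: "ej"
First row length: 2

2


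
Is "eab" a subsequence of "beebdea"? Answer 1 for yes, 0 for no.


Check if "eab" is a subsequence of "beebdea"
Greedy scan:
  Position 0 ('b'): no match needed
  Position 1 ('e'): matches sub[0] = 'e'
  Position 2 ('e'): no match needed
  Position 3 ('b'): no match needed
  Position 4 ('d'): no match needed
  Position 5 ('e'): no match needed
  Position 6 ('a'): matches sub[1] = 'a'
Only matched 2/3 characters => not a subsequence

0


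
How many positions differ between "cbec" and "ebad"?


Comparing "cbec" and "ebad" position by position:
  Position 0: 'c' vs 'e' => DIFFER
  Position 1: 'b' vs 'b' => same
  Position 2: 'e' vs 'a' => DIFFER
  Position 3: 'c' vs 'd' => DIFFER
Positions that differ: 3

3


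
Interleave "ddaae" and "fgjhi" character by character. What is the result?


Interleaving "ddaae" and "fgjhi":
  Position 0: 'd' from first, 'f' from second => "df"
  Position 1: 'd' from first, 'g' from second => "dg"
  Position 2: 'a' from first, 'j' from second => "aj"
  Position 3: 'a' from first, 'h' from second => "ah"
  Position 4: 'e' from first, 'i' from second => "ei"
Result: dfdgajahei

dfdgajahei


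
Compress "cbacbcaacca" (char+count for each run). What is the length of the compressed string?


Input: cbacbcaacca
Runs:
  'c' x 1 => "c1"
  'b' x 1 => "b1"
  'a' x 1 => "a1"
  'c' x 1 => "c1"
  'b' x 1 => "b1"
  'c' x 1 => "c1"
  'a' x 2 => "a2"
  'c' x 2 => "c2"
  'a' x 1 => "a1"
Compressed: "c1b1a1c1b1c1a2c2a1"
Compressed length: 18

18


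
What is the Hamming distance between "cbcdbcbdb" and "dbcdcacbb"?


Comparing "cbcdbcbdb" and "dbcdcacbb" position by position:
  Position 0: 'c' vs 'd' => differ
  Position 1: 'b' vs 'b' => same
  Position 2: 'c' vs 'c' => same
  Position 3: 'd' vs 'd' => same
  Position 4: 'b' vs 'c' => differ
  Position 5: 'c' vs 'a' => differ
  Position 6: 'b' vs 'c' => differ
  Position 7: 'd' vs 'b' => differ
  Position 8: 'b' vs 'b' => same
Total differences (Hamming distance): 5

5


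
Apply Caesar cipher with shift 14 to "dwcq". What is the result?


Caesar cipher: shift "dwcq" by 14
  'd' (pos 3) + 14 = pos 17 = 'r'
  'w' (pos 22) + 14 = pos 10 = 'k'
  'c' (pos 2) + 14 = pos 16 = 'q'
  'q' (pos 16) + 14 = pos 4 = 'e'
Result: rkqe

rkqe


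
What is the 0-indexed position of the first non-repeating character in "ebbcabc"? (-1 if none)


Input: ebbcabc
Character frequencies:
  'a': 1
  'b': 3
  'c': 2
  'e': 1
Scanning left to right for freq == 1:
  Position 0 ('e'): unique! => answer = 0

0


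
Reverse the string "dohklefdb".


Input: dohklefdb
Reading characters right to left:
  Position 8: 'b'
  Position 7: 'd'
  Position 6: 'f'
  Position 5: 'e'
  Position 4: 'l'
  Position 3: 'k'
  Position 2: 'h'
  Position 1: 'o'
  Position 0: 'd'
Reversed: bdfelkhod

bdfelkhod


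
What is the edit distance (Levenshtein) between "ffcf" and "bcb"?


Computing edit distance: "ffcf" -> "bcb"
DP table:
           b    c    b
      0    1    2    3
  f   1    1    2    3
  f   2    2    2    3
  c   3    3    2    3
  f   4    4    3    3
Edit distance = dp[4][3] = 3

3


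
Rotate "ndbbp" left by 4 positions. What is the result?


Input: "ndbbp", rotate left by 4
First 4 characters: "ndbb"
Remaining characters: "p"
Concatenate remaining + first: "p" + "ndbb" = "pndbb"

pndbb


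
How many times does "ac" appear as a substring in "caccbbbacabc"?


Searching for "ac" in "caccbbbacabc"
Scanning each position:
  Position 0: "ca" => no
  Position 1: "ac" => MATCH
  Position 2: "cc" => no
  Position 3: "cb" => no
  Position 4: "bb" => no
  Position 5: "bb" => no
  Position 6: "ba" => no
  Position 7: "ac" => MATCH
  Position 8: "ca" => no
  Position 9: "ab" => no
  Position 10: "bc" => no
Total occurrences: 2

2


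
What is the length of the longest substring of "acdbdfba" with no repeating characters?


Input: "acdbdfba"
Sliding window (track last position of each char):
  Position 0 ('a'): window [0,0] length 1 -- new best
  Position 1 ('c'): window [0,1] length 2 -- new best
  Position 2 ('d'): window [0,2] length 3 -- new best
  Position 3 ('b'): window [0,3] length 4 -- new best
  Position 4 ('d'): repeat (last at 2), move window start to 3
  Position 4 ('d'): window [3,4] length 2
  Position 5 ('f'): window [3,5] length 3
  Position 6 ('b'): repeat (last at 3), move window start to 4
  Position 6 ('b'): window [4,6] length 3
  Position 7 ('a'): window [4,7] length 4
Longest substring with no repeats: "acdb" with length 4

4


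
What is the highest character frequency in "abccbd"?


Input: abccbd
Character counts:
  'a': 1
  'b': 2
  'c': 2
  'd': 1
Maximum frequency: 2

2


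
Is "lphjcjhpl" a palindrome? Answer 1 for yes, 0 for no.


Input: lphjcjhpl
Reversed: lphjcjhpl
  Compare pos 0 ('l') with pos 8 ('l'): match
  Compare pos 1 ('p') with pos 7 ('p'): match
  Compare pos 2 ('h') with pos 6 ('h'): match
  Compare pos 3 ('j') with pos 5 ('j'): match
Result: palindrome

1


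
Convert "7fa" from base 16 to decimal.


Input: "7fa" in base 16
Positional expansion:
  Digit '7' (value 7) x 16^2 = 1792
  Digit 'f' (value 15) x 16^1 = 240
  Digit 'a' (value 10) x 16^0 = 10
Sum = 2042

2042


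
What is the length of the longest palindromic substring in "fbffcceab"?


Input: "fbffcceab"
Checking substrings for palindromes:
  [0:3] "fbf" (len 3) => palindrome
  [2:4] "ff" (len 2) => palindrome
  [4:6] "cc" (len 2) => palindrome
Longest palindromic substring: "fbf" with length 3

3


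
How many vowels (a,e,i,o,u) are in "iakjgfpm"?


Input: iakjgfpm
Checking each character:
  'i' at position 0: vowel (running total: 1)
  'a' at position 1: vowel (running total: 2)
  'k' at position 2: consonant
  'j' at position 3: consonant
  'g' at position 4: consonant
  'f' at position 5: consonant
  'p' at position 6: consonant
  'm' at position 7: consonant
Total vowels: 2

2


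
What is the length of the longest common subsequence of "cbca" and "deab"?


LCS of "cbca" and "deab"
DP table:
           d    e    a    b
      0    0    0    0    0
  c   0    0    0    0    0
  b   0    0    0    0    1
  c   0    0    0    0    1
  a   0    0    0    1    1
LCS length = dp[4][4] = 1

1


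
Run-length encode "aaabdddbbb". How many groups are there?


Input: aaabdddbbb
Scanning for consecutive runs:
  Group 1: 'a' x 3 (positions 0-2)
  Group 2: 'b' x 1 (positions 3-3)
  Group 3: 'd' x 3 (positions 4-6)
  Group 4: 'b' x 3 (positions 7-9)
Total groups: 4

4


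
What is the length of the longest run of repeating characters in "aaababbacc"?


Input: "aaababbacc"
Scanning for longest run:
  Position 1 ('a'): continues run of 'a', length=2
  Position 2 ('a'): continues run of 'a', length=3
  Position 3 ('b'): new char, reset run to 1
  Position 4 ('a'): new char, reset run to 1
  Position 5 ('b'): new char, reset run to 1
  Position 6 ('b'): continues run of 'b', length=2
  Position 7 ('a'): new char, reset run to 1
  Position 8 ('c'): new char, reset run to 1
  Position 9 ('c'): continues run of 'c', length=2
Longest run: 'a' with length 3

3


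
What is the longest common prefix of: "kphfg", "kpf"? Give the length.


Words: kphfg, kpf
  Position 0: all 'k' => match
  Position 1: all 'p' => match
  Position 2: ('h', 'f') => mismatch, stop
LCP = "kp" (length 2)

2


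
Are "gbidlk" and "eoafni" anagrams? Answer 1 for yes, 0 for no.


Strings: "gbidlk", "eoafni"
Sorted first:  bdgikl
Sorted second: aefino
Differ at position 0: 'b' vs 'a' => not anagrams

0


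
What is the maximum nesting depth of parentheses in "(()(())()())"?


Input: "(()(())()())"
Tracking depth:
  Position 0 '(': depth becomes 1
  Position 1 '(': depth becomes 2
  Position 2 ')': depth becomes 1
  Position 3 '(': depth becomes 2
  Position 4 '(': depth becomes 3
  Position 5 ')': depth becomes 2
  Position 6 ')': depth becomes 1
  Position 7 '(': depth becomes 2
  Position 8 ')': depth becomes 1
  Position 9 '(': depth becomes 2
  Position 10 ')': depth becomes 1
  Position 11 ')': depth becomes 0
Maximum depth reached: 3

3


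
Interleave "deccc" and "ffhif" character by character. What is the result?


Interleaving "deccc" and "ffhif":
  Position 0: 'd' from first, 'f' from second => "df"
  Position 1: 'e' from first, 'f' from second => "ef"
  Position 2: 'c' from first, 'h' from second => "ch"
  Position 3: 'c' from first, 'i' from second => "ci"
  Position 4: 'c' from first, 'f' from second => "cf"
Result: dfefchcicf

dfefchcicf


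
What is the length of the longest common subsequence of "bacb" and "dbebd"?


LCS of "bacb" and "dbebd"
DP table:
           d    b    e    b    d
      0    0    0    0    0    0
  b   0    0    1    1    1    1
  a   0    0    1    1    1    1
  c   0    0    1    1    1    1
  b   0    0    1    1    2    2
LCS length = dp[4][5] = 2

2


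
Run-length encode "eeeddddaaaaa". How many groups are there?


Input: eeeddddaaaaa
Scanning for consecutive runs:
  Group 1: 'e' x 3 (positions 0-2)
  Group 2: 'd' x 4 (positions 3-6)
  Group 3: 'a' x 5 (positions 7-11)
Total groups: 3

3


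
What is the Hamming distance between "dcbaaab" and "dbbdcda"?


Comparing "dcbaaab" and "dbbdcda" position by position:
  Position 0: 'd' vs 'd' => same
  Position 1: 'c' vs 'b' => differ
  Position 2: 'b' vs 'b' => same
  Position 3: 'a' vs 'd' => differ
  Position 4: 'a' vs 'c' => differ
  Position 5: 'a' vs 'd' => differ
  Position 6: 'b' vs 'a' => differ
Total differences (Hamming distance): 5

5


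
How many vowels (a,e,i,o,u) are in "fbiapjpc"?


Input: fbiapjpc
Checking each character:
  'f' at position 0: consonant
  'b' at position 1: consonant
  'i' at position 2: vowel (running total: 1)
  'a' at position 3: vowel (running total: 2)
  'p' at position 4: consonant
  'j' at position 5: consonant
  'p' at position 6: consonant
  'c' at position 7: consonant
Total vowels: 2

2


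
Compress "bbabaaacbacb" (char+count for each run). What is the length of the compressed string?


Input: bbabaaacbacb
Runs:
  'b' x 2 => "b2"
  'a' x 1 => "a1"
  'b' x 1 => "b1"
  'a' x 3 => "a3"
  'c' x 1 => "c1"
  'b' x 1 => "b1"
  'a' x 1 => "a1"
  'c' x 1 => "c1"
  'b' x 1 => "b1"
Compressed: "b2a1b1a3c1b1a1c1b1"
Compressed length: 18

18


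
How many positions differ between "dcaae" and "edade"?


Comparing "dcaae" and "edade" position by position:
  Position 0: 'd' vs 'e' => DIFFER
  Position 1: 'c' vs 'd' => DIFFER
  Position 2: 'a' vs 'a' => same
  Position 3: 'a' vs 'd' => DIFFER
  Position 4: 'e' vs 'e' => same
Positions that differ: 3

3


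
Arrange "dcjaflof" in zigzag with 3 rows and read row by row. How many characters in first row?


Zigzag "dcjaflof" into 3 rows:
Placing characters:
  'd' => row 0
  'c' => row 1
  'j' => row 2
  'a' => row 1
  'f' => row 0
  'l' => row 1
  'o' => row 2
  'f' => row 1
Rows:
  Row 0: "df"
  Row 1: "calf"
  Row 2: "jo"
First row length: 2

2


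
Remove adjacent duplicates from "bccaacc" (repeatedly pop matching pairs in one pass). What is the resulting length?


Input: bccaacc
Stack-based adjacent duplicate removal:
  Read 'b': push. Stack: b
  Read 'c': push. Stack: bc
  Read 'c': matches stack top 'c' => pop. Stack: b
  Read 'a': push. Stack: ba
  Read 'a': matches stack top 'a' => pop. Stack: b
  Read 'c': push. Stack: bc
  Read 'c': matches stack top 'c' => pop. Stack: b
Final stack: "b" (length 1)

1


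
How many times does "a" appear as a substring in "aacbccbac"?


Searching for "a" in "aacbccbac"
Scanning each position:
  Position 0: "a" => MATCH
  Position 1: "a" => MATCH
  Position 2: "c" => no
  Position 3: "b" => no
  Position 4: "c" => no
  Position 5: "c" => no
  Position 6: "b" => no
  Position 7: "a" => MATCH
  Position 8: "c" => no
Total occurrences: 3

3


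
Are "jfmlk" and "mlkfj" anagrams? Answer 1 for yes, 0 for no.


Strings: "jfmlk", "mlkfj"
Sorted first:  fjklm
Sorted second: fjklm
Sorted forms match => anagrams

1


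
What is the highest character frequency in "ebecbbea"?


Input: ebecbbea
Character counts:
  'a': 1
  'b': 3
  'c': 1
  'e': 3
Maximum frequency: 3

3


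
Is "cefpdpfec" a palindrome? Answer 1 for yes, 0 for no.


Input: cefpdpfec
Reversed: cefpdpfec
  Compare pos 0 ('c') with pos 8 ('c'): match
  Compare pos 1 ('e') with pos 7 ('e'): match
  Compare pos 2 ('f') with pos 6 ('f'): match
  Compare pos 3 ('p') with pos 5 ('p'): match
Result: palindrome

1


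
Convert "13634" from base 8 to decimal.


Input: "13634" in base 8
Positional expansion:
  Digit '1' (value 1) x 8^4 = 4096
  Digit '3' (value 3) x 8^3 = 1536
  Digit '6' (value 6) x 8^2 = 384
  Digit '3' (value 3) x 8^1 = 24
  Digit '4' (value 4) x 8^0 = 4
Sum = 6044

6044


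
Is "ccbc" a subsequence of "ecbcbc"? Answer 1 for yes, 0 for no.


Check if "ccbc" is a subsequence of "ecbcbc"
Greedy scan:
  Position 0 ('e'): no match needed
  Position 1 ('c'): matches sub[0] = 'c'
  Position 2 ('b'): no match needed
  Position 3 ('c'): matches sub[1] = 'c'
  Position 4 ('b'): matches sub[2] = 'b'
  Position 5 ('c'): matches sub[3] = 'c'
All 4 characters matched => is a subsequence

1


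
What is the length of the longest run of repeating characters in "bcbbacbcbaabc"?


Input: "bcbbacbcbaabc"
Scanning for longest run:
  Position 1 ('c'): new char, reset run to 1
  Position 2 ('b'): new char, reset run to 1
  Position 3 ('b'): continues run of 'b', length=2
  Position 4 ('a'): new char, reset run to 1
  Position 5 ('c'): new char, reset run to 1
  Position 6 ('b'): new char, reset run to 1
  Position 7 ('c'): new char, reset run to 1
  Position 8 ('b'): new char, reset run to 1
  Position 9 ('a'): new char, reset run to 1
  Position 10 ('a'): continues run of 'a', length=2
  Position 11 ('b'): new char, reset run to 1
  Position 12 ('c'): new char, reset run to 1
Longest run: 'b' with length 2

2


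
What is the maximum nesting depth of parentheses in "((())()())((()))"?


Input: "((())()())((()))"
Tracking depth:
  Position 0 '(': depth becomes 1
  Position 1 '(': depth becomes 2
  Position 2 '(': depth becomes 3
  Position 3 ')': depth becomes 2
  Position 4 ')': depth becomes 1
  Position 5 '(': depth becomes 2
  Position 6 ')': depth becomes 1
  Position 7 '(': depth becomes 2
  Position 8 ')': depth becomes 1
  Position 9 ')': depth becomes 0
  Position 10 '(': depth becomes 1
  Position 11 '(': depth becomes 2
  Position 12 '(': depth becomes 3
  Position 13 ')': depth becomes 2
  Position 14 ')': depth becomes 1
  Position 15 ')': depth becomes 0
Maximum depth reached: 3

3


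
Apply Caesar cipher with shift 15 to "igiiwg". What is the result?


Caesar cipher: shift "igiiwg" by 15
  'i' (pos 8) + 15 = pos 23 = 'x'
  'g' (pos 6) + 15 = pos 21 = 'v'
  'i' (pos 8) + 15 = pos 23 = 'x'
  'i' (pos 8) + 15 = pos 23 = 'x'
  'w' (pos 22) + 15 = pos 11 = 'l'
  'g' (pos 6) + 15 = pos 21 = 'v'
Result: xvxxlv

xvxxlv


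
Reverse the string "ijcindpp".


Input: ijcindpp
Reading characters right to left:
  Position 7: 'p'
  Position 6: 'p'
  Position 5: 'd'
  Position 4: 'n'
  Position 3: 'i'
  Position 2: 'c'
  Position 1: 'j'
  Position 0: 'i'
Reversed: ppdnicji

ppdnicji


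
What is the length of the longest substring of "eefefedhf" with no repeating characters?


Input: "eefefedhf"
Sliding window (track last position of each char):
  Position 0 ('e'): window [0,0] length 1 -- new best
  Position 1 ('e'): repeat (last at 0), move window start to 1
  Position 1 ('e'): window [1,1] length 1
  Position 2 ('f'): window [1,2] length 2 -- new best
  Position 3 ('e'): repeat (last at 1), move window start to 2
  Position 3 ('e'): window [2,3] length 2
  Position 4 ('f'): repeat (last at 2), move window start to 3
  Position 4 ('f'): window [3,4] length 2
  Position 5 ('e'): repeat (last at 3), move window start to 4
  Position 5 ('e'): window [4,5] length 2
  Position 6 ('d'): window [4,6] length 3 -- new best
  Position 7 ('h'): window [4,7] length 4 -- new best
  Position 8 ('f'): repeat (last at 4), move window start to 5
  Position 8 ('f'): window [5,8] length 4
Longest substring with no repeats: "fedh" with length 4

4


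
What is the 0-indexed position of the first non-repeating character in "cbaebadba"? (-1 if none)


Input: cbaebadba
Character frequencies:
  'a': 3
  'b': 3
  'c': 1
  'd': 1
  'e': 1
Scanning left to right for freq == 1:
  Position 0 ('c'): unique! => answer = 0

0


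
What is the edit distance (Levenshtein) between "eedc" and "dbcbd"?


Computing edit distance: "eedc" -> "dbcbd"
DP table:
           d    b    c    b    d
      0    1    2    3    4    5
  e   1    1    2    3    4    5
  e   2    2    2    3    4    5
  d   3    2    3    3    4    4
  c   4    3    3    3    4    5
Edit distance = dp[4][5] = 5

5


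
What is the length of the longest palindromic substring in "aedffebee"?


Input: "aedffebee"
Checking substrings for palindromes:
  [5:8] "ebe" (len 3) => palindrome
  [3:5] "ff" (len 2) => palindrome
  [7:9] "ee" (len 2) => palindrome
Longest palindromic substring: "ebe" with length 3

3


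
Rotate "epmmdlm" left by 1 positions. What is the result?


Input: "epmmdlm", rotate left by 1
First 1 characters: "e"
Remaining characters: "pmmdlm"
Concatenate remaining + first: "pmmdlm" + "e" = "pmmdlme"

pmmdlme


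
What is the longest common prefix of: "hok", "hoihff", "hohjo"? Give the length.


Words: hok, hoihff, hohjo
  Position 0: all 'h' => match
  Position 1: all 'o' => match
  Position 2: ('k', 'i', 'h') => mismatch, stop
LCP = "ho" (length 2)

2


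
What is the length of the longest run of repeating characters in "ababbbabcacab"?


Input: "ababbbabcacab"
Scanning for longest run:
  Position 1 ('b'): new char, reset run to 1
  Position 2 ('a'): new char, reset run to 1
  Position 3 ('b'): new char, reset run to 1
  Position 4 ('b'): continues run of 'b', length=2
  Position 5 ('b'): continues run of 'b', length=3
  Position 6 ('a'): new char, reset run to 1
  Position 7 ('b'): new char, reset run to 1
  Position 8 ('c'): new char, reset run to 1
  Position 9 ('a'): new char, reset run to 1
  Position 10 ('c'): new char, reset run to 1
  Position 11 ('a'): new char, reset run to 1
  Position 12 ('b'): new char, reset run to 1
Longest run: 'b' with length 3

3
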